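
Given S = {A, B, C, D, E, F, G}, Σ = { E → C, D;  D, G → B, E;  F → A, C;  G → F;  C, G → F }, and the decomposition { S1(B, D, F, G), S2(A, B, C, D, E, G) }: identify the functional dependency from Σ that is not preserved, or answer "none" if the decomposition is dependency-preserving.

Check F → A, C: no single fragment contains all of {A, C, F}, and the restricted closure of {F} across the fragments never reaches {A, C}.
E → C, D is preserved.
D, G → B, E is preserved.
G → F is preserved.
C, G → F is preserved.

F → A, C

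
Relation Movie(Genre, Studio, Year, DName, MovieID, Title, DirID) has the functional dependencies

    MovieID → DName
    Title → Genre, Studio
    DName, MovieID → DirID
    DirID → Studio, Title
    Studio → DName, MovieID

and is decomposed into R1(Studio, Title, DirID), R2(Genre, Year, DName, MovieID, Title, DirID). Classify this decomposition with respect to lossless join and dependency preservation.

lossless and dependency-preserving

Lossless test: (Title, DirID)⁺ = {Genre, Studio, DName, MovieID, Title, DirID}, which contains all of one fragment — lossless.
Dependency preservation: Title → Genre, Studio; Studio → DName, MovieID are not contained in any single fragment, but the restricted closure of each left-hand side across the fragments still reaches the right-hand side; the remaining FDs each lie inside some fragment. All dependencies are preserved.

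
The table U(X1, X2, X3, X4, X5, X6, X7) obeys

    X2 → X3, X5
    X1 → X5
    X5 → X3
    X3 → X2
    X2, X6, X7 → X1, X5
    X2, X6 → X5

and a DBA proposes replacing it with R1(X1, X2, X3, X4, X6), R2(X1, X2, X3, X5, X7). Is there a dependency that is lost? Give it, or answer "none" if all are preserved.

X2, X6, X7 → X1, X5

Check X2, X6, X7 → X1, X5: no single fragment contains all of {X1, X2, X5, X6, X7}, and the restricted closure of {X2, X6, X7} across the fragments never reaches {X1, X5}.
X2 → X3, X5 is preserved.
X1 → X5 is preserved.
X5 → X3 is preserved.
X3 → X2 is preserved.
X2, X6 → X5 is preserved.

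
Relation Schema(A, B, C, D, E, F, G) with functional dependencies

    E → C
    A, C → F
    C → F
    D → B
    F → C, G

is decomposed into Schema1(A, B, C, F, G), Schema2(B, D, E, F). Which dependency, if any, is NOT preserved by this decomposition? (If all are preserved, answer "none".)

none

E → C: restricted closure across fragments reaches C.
A, C → F lies within Schema1.
C → F lies within Schema1.
D → B lies within Schema2.
F → C, G lies within Schema1.
Every dependency is enforceable on the fragments, so the decomposition is dependency-preserving.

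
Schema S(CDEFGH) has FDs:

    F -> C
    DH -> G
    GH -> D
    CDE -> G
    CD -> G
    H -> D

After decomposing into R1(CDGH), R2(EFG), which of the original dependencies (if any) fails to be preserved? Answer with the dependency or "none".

F -> C

Check F → C: no single fragment contains all of {CF}, and the restricted closure of {F} across the fragments never reaches {C}.
DH → G is preserved.
GH → D is preserved.
CDE → G is preserved.
CD → G is preserved.
H → D is preserved.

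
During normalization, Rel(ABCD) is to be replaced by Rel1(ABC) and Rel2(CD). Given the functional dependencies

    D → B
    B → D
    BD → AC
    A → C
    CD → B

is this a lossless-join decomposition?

Common attributes: Rel1 ∩ Rel2 = {C}.
No dependency enlarges {C}, so (C)⁺ = {C}.
The closure contains neither all of Rel1 = {ABC} nor all of Rel2 = {CD}, so the common attributes are not a superkey of either fragment. The join is lossy.

No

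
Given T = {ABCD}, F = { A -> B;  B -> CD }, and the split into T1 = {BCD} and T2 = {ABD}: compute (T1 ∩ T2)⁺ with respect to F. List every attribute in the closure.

BCD

T1 ∩ T2 = {BD}.
B → CD applies, adding C
Closure: {BCD}.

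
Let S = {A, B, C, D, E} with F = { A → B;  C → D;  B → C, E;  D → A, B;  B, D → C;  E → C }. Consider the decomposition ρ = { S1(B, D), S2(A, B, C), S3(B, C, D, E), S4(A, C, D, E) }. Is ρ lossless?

Yes

Chase test. Columns are A, B, C, D, E; row i has aⱼ where attribute j ∈ Si, else bᵢⱼ.
Initial tableau (one row per fragment):
  row 1: b11 a2 b13 a4 b15
  row 2: a1 a2 a3 b24 b25
  row 3: b31 a2 a3 a4 a5
  row 4: a1 b42 a3 a4 a5
Rows 2 and 4 agree on A; apply A→B and equate their B entries.
Rows 2 and 3 agree on C; apply C→D and equate their D entries.
Rows 1 and 2 agree on B; apply B→C, E and equate their C, E entries.
Rows 1 and 3 agree on B; apply B→C, E and equate their C, E entries.
Rows 1 and 2 agree on D; apply D→A, B and equate their A, B entries.
Rows 1 and 3 agree on D; apply D→A, B and equate their A, B entries.
Row 1 is now all distinguished symbols — the join is lossless.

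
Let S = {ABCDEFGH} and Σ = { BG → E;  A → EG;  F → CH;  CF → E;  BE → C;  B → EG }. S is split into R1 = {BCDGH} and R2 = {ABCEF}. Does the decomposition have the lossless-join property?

Common attributes: R1 ∩ R2 = {BC}.
Closure of {BC}: B → EG applies, adding EG. So (BC)⁺ = {BCEG}.
The closure contains neither all of R1 = {BCDGH} nor all of R2 = {ABCEF}, so the common attributes are not a superkey of either fragment. The join is lossy.

No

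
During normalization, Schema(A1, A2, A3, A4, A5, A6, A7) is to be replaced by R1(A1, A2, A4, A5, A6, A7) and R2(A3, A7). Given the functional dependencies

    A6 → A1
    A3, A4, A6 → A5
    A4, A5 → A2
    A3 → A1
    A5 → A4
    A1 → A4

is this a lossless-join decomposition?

Common attributes: R1 ∩ R2 = {A7}.
No dependency enlarges {A7}, so (A7)⁺ = {A7}.
The closure contains neither all of R1 = {A1, A2, A4, A5, A6, A7} nor all of R2 = {A3, A7}, so the common attributes are not a superkey of either fragment. The join is lossy.

No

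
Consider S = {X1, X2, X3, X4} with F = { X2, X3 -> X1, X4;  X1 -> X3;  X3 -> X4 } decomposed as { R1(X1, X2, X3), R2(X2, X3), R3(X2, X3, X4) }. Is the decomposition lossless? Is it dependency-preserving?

lossless and dependency-preserving

Lossless test (chase): Rows 1 and 2 agree on X2, X3; apply X2, X3→X1, X4 and equate their X1, X4 entries. Rows 1 and 3 agree on X2, X3; apply X2, X3→X1, X4 and equate their X1, X4 entries. Row 1 is now all distinguished symbols — the join is lossless.
Dependency preservation: X2, X3 → X1, X4 is not contained in any single fragment, but the restricted closure of its left-hand side across the fragments still reaches the right-hand side; the remaining FDs each lie inside some fragment. All dependencies are preserved.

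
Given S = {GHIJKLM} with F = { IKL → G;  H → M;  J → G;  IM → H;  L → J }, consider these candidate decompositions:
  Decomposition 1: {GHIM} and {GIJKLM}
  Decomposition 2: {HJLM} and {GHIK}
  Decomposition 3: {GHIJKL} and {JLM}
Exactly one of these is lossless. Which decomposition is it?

Decomposition 1: common = {GIM}, closure = {GHIM} → lossless.
Decomposition 2: common = {H}, closure = {HM} → lossy.
Decomposition 3: common = {JL}, closure = {GJL} → lossy.

Decomposition 1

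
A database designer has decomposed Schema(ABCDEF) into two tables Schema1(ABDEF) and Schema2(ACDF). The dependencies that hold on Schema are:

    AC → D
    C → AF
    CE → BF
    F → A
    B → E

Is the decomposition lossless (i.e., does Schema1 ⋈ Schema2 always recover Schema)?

No

Common attributes: Schema1 ∩ Schema2 = {ADF}.
No dependency enlarges {ADF}, so (ADF)⁺ = {ADF}.
The closure contains neither all of Schema1 = {ABDEF} nor all of Schema2 = {ACDF}, so the common attributes are not a superkey of either fragment. The join is lossy.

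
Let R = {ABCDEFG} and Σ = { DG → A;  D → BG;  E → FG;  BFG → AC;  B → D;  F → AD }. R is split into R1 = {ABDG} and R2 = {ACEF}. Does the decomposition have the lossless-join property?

Common attributes: R1 ∩ R2 = {A}.
No dependency enlarges {A}, so (A)⁺ = {A}.
The closure contains neither all of R1 = {ABDG} nor all of R2 = {ACEF}, so the common attributes are not a superkey of either fragment. The join is lossy.

No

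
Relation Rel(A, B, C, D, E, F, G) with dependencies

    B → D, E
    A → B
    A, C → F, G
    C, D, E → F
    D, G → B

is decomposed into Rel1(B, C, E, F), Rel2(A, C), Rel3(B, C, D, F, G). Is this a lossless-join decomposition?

Chase test. Columns are A, B, C, D, E, F, G; row i has aⱼ where attribute j ∈ Reli, else bᵢⱼ.
Initial tableau (one row per fragment):
  row 1: b11 a2 a3 b14 a5 a6 b17
  row 2: a1 b22 a3 b24 b25 b26 b27
  row 3: b31 a2 a3 a4 b35 a6 a7
Rows 1 and 3 agree on B; apply B→D, E and equate their D, E entries.
No row becomes fully distinguished — the join is lossy.

No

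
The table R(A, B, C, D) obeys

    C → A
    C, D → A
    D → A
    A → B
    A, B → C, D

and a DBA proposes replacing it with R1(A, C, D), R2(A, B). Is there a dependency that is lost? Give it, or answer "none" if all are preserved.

C → A lies within R1.
C, D → A lies within R1.
D → A lies within R1.
A → B lies within R2.
A, B → C, D: restricted closure across fragments reaches C, D.
Every dependency is enforceable on the fragments, so the decomposition is dependency-preserving.

none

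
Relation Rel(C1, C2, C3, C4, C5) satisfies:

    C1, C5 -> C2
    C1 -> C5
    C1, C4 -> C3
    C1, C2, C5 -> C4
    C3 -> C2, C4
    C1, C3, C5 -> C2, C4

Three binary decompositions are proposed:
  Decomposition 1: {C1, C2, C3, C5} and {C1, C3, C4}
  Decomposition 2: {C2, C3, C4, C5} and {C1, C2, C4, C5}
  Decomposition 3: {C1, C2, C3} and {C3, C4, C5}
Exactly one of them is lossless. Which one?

Decomposition 1: common = {C1, C3}, closure = {C1, C2, C3, C4, C5} → lossless.
Decomposition 2: common = {C2, C4, C5}, closure = {C2, C4, C5} → lossy.
Decomposition 3: common = {C3}, closure = {C2, C3, C4} → lossy.

Decomposition 1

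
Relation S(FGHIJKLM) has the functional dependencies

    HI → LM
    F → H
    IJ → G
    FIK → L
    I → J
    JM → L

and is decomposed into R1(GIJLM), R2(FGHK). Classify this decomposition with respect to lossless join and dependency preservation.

lossy and not dependency-preserving

Lossless test: (G)⁺ = {G}, which is a superkey of neither fragment — lossy.
Dependency preservation: the restricted closure of {HI} across the fragments never reaches {LM}, so HI → LM cannot be enforced without a join — not preserved.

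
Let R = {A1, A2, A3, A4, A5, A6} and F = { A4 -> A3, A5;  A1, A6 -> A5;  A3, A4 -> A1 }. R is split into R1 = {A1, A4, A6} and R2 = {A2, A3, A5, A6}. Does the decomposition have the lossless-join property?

Common attributes: R1 ∩ R2 = {A6}.
No dependency enlarges {A6}, so (A6)⁺ = {A6}.
The closure contains neither all of R1 = {A1, A4, A6} nor all of R2 = {A2, A3, A5, A6}, so the common attributes are not a superkey of either fragment. The join is lossy.

No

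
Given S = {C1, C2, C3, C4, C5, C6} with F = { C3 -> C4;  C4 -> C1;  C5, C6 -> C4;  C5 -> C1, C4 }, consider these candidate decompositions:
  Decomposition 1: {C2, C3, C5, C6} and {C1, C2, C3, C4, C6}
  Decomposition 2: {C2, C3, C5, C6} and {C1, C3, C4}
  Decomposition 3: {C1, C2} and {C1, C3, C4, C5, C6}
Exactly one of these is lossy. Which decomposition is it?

Decomposition 1: common = {C2, C3, C6}, closure = {C1, C2, C3, C4, C6} → lossless.
Decomposition 2: common = {C3}, closure = {C1, C3, C4} → lossless.
Decomposition 3: common = {C1}, closure = {C1} → lossy.

Decomposition 3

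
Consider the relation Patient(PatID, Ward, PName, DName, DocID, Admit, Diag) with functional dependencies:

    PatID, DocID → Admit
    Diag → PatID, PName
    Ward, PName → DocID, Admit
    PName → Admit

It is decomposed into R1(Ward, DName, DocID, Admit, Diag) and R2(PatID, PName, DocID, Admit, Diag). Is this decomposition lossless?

Yes

Common attributes: R1 ∩ R2 = {DocID, Admit, Diag}.
Closure of {DocID, Admit, Diag}: Diag → PatID, PName applies, adding PatID, PName. So (DocID, Admit, Diag)⁺ = {PatID, PName, DocID, Admit, Diag}.
This closure contains every attribute of R2, so R1 ∩ R2 → R2. The join is lossless.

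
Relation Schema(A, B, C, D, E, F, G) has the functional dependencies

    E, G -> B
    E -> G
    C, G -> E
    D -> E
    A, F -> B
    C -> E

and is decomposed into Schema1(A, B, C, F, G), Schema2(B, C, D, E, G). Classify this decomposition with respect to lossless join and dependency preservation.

lossy but dependency-preserving

Lossless test: (B, C, G)⁺ = {B, C, E, G}, which is a superkey of neither fragment — lossy.
Dependency preservation: every FD's attributes lie within a single fragment, so each can be enforced locally — preserved.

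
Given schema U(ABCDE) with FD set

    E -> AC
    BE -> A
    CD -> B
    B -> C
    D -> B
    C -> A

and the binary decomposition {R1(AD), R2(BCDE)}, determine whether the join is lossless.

Common attributes: R1 ∩ R2 = {D}.
Closure of {D}: D → B applies, adding B; B → C applies, adding C; C → A applies, adding A. So (D)⁺ = {ABCD}.
This closure contains every attribute of R1, so R1 ∩ R2 → R1. The join is lossless.

Yes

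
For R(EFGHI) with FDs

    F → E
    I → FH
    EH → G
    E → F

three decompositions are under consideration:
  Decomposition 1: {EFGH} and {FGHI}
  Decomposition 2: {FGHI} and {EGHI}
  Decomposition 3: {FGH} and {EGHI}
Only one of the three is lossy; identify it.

Decomposition 1: common = {FGH}, closure = {EFGH} → lossless.
Decomposition 2: common = {GHI}, closure = {EFGHI} → lossless.
Decomposition 3: common = {GH}, closure = {GH} → lossy.

Decomposition 3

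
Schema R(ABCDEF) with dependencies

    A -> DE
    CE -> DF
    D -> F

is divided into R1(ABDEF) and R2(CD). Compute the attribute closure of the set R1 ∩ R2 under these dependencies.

DF

R1 ∩ R2 = {D}.
D → F applies, adding F
Closure: {DF}.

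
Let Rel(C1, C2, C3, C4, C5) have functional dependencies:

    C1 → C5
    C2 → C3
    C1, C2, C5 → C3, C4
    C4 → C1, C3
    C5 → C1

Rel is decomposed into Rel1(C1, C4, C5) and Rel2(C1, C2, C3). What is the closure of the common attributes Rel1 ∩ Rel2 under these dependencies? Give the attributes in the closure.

C1, C5

Rel1 ∩ Rel2 = {C1}.
C1 → C5 applies, adding C5
Closure: {C1, C5}.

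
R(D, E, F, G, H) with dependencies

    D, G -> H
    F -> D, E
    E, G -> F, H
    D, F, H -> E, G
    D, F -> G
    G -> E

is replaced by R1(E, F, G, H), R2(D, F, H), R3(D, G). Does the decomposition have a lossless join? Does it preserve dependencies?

lossless and dependency-preserving

Lossless test (chase): Rows 1 and 2 agree on F; apply F→D, E and equate their D, E entries. Rows 1 and 2 agree on D, F, H; apply D, F, H→E, G and equate their E, G entries. Rows 1 and 3 agree on G; apply G→E and equate their E entries. Rows 1 and 3 agree on D, G; apply D, G→H and equate their H entries. Rows 1 and 3 agree on E, G; apply E, G→F, H and equate their F, H entries. Row 1 is now all distinguished symbols — the join is lossless.
Dependency preservation: D, G → H; F → D, E; D, F, H → E, G; D, F → G are not contained in any single fragment, but the restricted closure of each left-hand side across the fragments still reaches the right-hand side; the remaining FDs each lie inside some fragment. All dependencies are preserved.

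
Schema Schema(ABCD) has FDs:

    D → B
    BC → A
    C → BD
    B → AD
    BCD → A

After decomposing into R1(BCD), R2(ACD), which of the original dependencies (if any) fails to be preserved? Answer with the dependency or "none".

none

D → B lies within R1.
BC → A: restricted closure across fragments reaches A.
C → BD lies within R1.
B → AD: restricted closure across fragments reaches AD.
BCD → A: restricted closure across fragments reaches A.
Every dependency is enforceable on the fragments, so the decomposition is dependency-preserving.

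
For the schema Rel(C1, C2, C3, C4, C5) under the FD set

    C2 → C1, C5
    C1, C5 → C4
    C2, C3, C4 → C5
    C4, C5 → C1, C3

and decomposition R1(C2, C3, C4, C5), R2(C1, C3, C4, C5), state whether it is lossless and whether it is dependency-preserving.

lossless and dependency-preserving

Lossless test: (C3, C4, C5)⁺ = {C1, C3, C4, C5}, which contains all of one fragment — lossless.
Dependency preservation: C2 → C1, C5 is not contained in any single fragment, but the restricted closure of its left-hand side across the fragments still reaches the right-hand side; the remaining FDs each lie inside some fragment. All dependencies are preserved.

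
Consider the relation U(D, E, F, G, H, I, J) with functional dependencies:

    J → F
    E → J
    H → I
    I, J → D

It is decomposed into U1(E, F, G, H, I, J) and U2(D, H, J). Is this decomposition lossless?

Common attributes: U1 ∩ U2 = {H, J}.
Closure of {H, J}: J → F applies, adding F; H → I applies, adding I; I, J → D applies, adding D. So (H, J)⁺ = {D, F, H, I, J}.
This closure contains every attribute of U2, so U1 ∩ U2 → U2. The join is lossless.

Yes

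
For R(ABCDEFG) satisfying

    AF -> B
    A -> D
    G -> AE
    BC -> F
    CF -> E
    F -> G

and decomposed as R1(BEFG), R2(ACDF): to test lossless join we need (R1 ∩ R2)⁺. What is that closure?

ABDEFG

R1 ∩ R2 = {F}.
F → G applies, adding G
G → AE applies, adding AE
AF → B applies, adding B
A → D applies, adding D
Closure: {ABDEFG}.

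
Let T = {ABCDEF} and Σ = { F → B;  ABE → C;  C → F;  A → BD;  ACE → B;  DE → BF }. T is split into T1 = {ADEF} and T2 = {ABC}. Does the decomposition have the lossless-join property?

Common attributes: T1 ∩ T2 = {A}.
Closure of {A}: A → BD applies, adding BD. So (A)⁺ = {ABD}.
The closure contains neither all of T1 = {ADEF} nor all of T2 = {ABC}, so the common attributes are not a superkey of either fragment. The join is lossy.

No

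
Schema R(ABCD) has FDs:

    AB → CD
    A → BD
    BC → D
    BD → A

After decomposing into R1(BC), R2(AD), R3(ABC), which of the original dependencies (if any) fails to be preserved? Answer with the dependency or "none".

BD → A

Check BD → A: no single fragment contains all of {ABD}, and the restricted closure of {BD} across the fragments never reaches {A}.
AB → CD is preserved.
A → BD is preserved.
BC → D is preserved.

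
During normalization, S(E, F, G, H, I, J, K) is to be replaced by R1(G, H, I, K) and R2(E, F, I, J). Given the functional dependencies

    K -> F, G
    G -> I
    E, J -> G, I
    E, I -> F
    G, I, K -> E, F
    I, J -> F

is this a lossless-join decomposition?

Common attributes: R1 ∩ R2 = {I}.
No dependency enlarges {I}, so (I)⁺ = {I}.
The closure contains neither all of R1 = {G, H, I, K} nor all of R2 = {E, F, I, J}, so the common attributes are not a superkey of either fragment. The join is lossy.

No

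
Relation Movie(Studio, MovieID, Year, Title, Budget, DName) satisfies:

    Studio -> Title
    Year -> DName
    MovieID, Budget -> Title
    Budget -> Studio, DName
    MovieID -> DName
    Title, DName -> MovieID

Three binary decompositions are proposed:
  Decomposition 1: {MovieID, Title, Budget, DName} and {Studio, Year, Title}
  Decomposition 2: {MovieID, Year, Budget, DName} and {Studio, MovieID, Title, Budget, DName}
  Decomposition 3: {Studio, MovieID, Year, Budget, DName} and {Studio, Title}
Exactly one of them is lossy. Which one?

Decomposition 1: common = {Title}, closure = {Title} → lossy.
Decomposition 2: common = {MovieID, Budget, DName}, closure = {Studio, MovieID, Title, Budget, DName} → lossless.
Decomposition 3: common = {Studio}, closure = {Studio, Title} → lossless.

Decomposition 1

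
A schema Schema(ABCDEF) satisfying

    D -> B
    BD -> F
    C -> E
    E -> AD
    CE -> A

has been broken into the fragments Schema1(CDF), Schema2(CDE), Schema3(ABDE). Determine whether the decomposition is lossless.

Yes

Chase test. Columns are ABCDEF; row i has aⱼ where attribute j ∈ Schemai, else bᵢⱼ.
Initial tableau (one row per fragment):
  row 1: b11 b12 a3 a4 b15 a6
  row 2: b21 b22 a3 a4 a5 b26
  row 3: a1 a2 b33 a4 a5 b36
Rows 1 and 2 agree on D; apply D→B and equate their B entries.
Rows 1 and 3 agree on D; apply D→B and equate their B entries.
Rows 1 and 2 agree on BD; apply BD→F and equate their F entries.
Rows 1 and 3 agree on BD; apply BD→F and equate their F entries.
Rows 1 and 2 agree on C; apply C→E and equate their E entries.
Rows 1 and 2 agree on E; apply E→AD and equate their AD entries.
Rows 1 and 3 agree on E; apply E→AD and equate their AD entries.
Row 1 is now all distinguished symbols — the join is lossless.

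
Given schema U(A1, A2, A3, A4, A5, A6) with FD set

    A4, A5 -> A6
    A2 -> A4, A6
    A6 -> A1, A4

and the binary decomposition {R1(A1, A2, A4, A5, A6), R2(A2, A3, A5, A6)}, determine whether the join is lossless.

Yes

Common attributes: R1 ∩ R2 = {A2, A5, A6}.
Closure of {A2, A5, A6}: A2 → A4, A6 applies, adding A4; A6 → A1, A4 applies, adding A1. So (A2, A5, A6)⁺ = {A1, A2, A4, A5, A6}.
This closure contains every attribute of R1, so R1 ∩ R2 → R1. The join is lossless.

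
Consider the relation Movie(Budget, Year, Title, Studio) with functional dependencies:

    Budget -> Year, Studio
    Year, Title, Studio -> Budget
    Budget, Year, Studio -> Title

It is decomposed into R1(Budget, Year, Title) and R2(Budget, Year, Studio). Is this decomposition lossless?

Common attributes: R1 ∩ R2 = {Budget, Year}.
Closure of {Budget, Year}: Budget → Year, Studio applies, adding Studio; Budget, Year, Studio → Title applies, adding Title. So (Budget, Year)⁺ = {Budget, Year, Title, Studio}.
This closure contains every attribute of R1, so R1 ∩ R2 → R1. The join is lossless.

Yes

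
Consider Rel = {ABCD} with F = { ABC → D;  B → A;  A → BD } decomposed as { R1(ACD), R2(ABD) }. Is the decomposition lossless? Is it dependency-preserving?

Lossless test: (AD)⁺ = {ABD}, which contains all of one fragment — lossless.
Dependency preservation: ABC → D is not contained in any single fragment, but the restricted closure of its left-hand side across the fragments still reaches the right-hand side; the remaining FDs each lie inside some fragment. All dependencies are preserved.

lossless and dependency-preserving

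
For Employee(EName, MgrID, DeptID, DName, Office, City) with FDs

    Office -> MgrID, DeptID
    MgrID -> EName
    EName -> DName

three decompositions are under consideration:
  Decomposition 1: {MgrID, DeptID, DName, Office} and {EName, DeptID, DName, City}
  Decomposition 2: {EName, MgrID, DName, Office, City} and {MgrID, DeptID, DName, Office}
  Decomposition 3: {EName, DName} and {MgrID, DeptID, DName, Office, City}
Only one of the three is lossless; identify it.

Decomposition 2

Decomposition 1: common = {DeptID, DName}, closure = {DeptID, DName} → lossy.
Decomposition 2: common = {MgrID, DName, Office}, closure = {EName, MgrID, DeptID, DName, Office} → lossless.
Decomposition 3: common = {DName}, closure = {DName} → lossy.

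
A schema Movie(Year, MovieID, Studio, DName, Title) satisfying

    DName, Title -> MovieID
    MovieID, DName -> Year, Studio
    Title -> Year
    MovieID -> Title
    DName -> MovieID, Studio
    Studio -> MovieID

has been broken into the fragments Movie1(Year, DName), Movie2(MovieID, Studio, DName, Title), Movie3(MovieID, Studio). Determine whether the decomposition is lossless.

Yes

Chase test. Columns are Year, MovieID, Studio, DName, Title; row i has aⱼ where attribute j ∈ Moviei, else bᵢⱼ.
Initial tableau (one row per fragment):
  row 1: a1 b12 b13 a4 b15
  row 2: b21 a2 a3 a4 a5
  row 3: b31 a2 a3 b34 b35
Rows 2 and 3 agree on MovieID; apply MovieID→Title and equate their Title entries.
Rows 1 and 2 agree on DName; apply DName→MovieID, Studio and equate their MovieID, Studio entries.
Rows 1 and 2 agree on MovieID, DName; apply MovieID, DName→Year, Studio and equate their Year, Studio entries.
Rows 2 and 3 agree on Title; apply Title→Year and equate their Year entries.
Rows 1 and 2 agree on MovieID; apply MovieID→Title and equate their Title entries.
Row 1 is now all distinguished symbols — the join is lossless.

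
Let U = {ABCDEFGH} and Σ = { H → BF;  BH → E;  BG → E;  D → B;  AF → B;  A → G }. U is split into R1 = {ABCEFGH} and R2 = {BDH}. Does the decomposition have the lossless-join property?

Common attributes: R1 ∩ R2 = {BH}.
Closure of {BH}: H → BF applies, adding F; BH → E applies, adding E. So (BH)⁺ = {BEFH}.
The closure contains neither all of R1 = {ABCEFGH} nor all of R2 = {BDH}, so the common attributes are not a superkey of either fragment. The join is lossy.

No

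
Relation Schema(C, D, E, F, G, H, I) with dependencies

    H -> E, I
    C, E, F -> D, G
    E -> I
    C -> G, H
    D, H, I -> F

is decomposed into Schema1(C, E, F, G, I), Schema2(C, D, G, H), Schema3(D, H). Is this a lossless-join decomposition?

Chase test. Columns are C, D, E, F, G, H, I; row i has aⱼ where attribute j ∈ Schemai, else bᵢⱼ.
Initial tableau (one row per fragment):
  row 1: a1 b12 a3 a4 a5 b16 a7
  row 2: a1 a2 b23 b24 a5 a6 b27
  row 3: b31 a2 b33 b34 b35 a6 b37
Rows 2 and 3 agree on H; apply H→E, I and equate their E, I entries.
Rows 1 and 2 agree on C; apply C→G, H and equate their G, H entries.
Rows 2 and 3 agree on D, H, I; apply D, H, I→F and equate their F entries.
Rows 1 and 2 agree on H; apply H→E, I and equate their E, I entries.
No row becomes fully distinguished — the join is lossy.

No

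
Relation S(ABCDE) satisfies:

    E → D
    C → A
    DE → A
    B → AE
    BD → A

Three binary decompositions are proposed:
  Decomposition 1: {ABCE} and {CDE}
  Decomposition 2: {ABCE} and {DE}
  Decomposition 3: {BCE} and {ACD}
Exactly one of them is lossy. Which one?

Decomposition 1: common = {CE}, closure = {ACDE} → lossless.
Decomposition 2: common = {E}, closure = {ADE} → lossless.
Decomposition 3: common = {C}, closure = {AC} → lossy.

Decomposition 3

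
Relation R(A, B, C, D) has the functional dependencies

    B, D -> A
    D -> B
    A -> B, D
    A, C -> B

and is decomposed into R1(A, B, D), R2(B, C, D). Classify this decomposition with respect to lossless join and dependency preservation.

Lossless test: (B, D)⁺ = {A, B, D}, which contains all of one fragment — lossless.
Dependency preservation: A, C → B is not contained in any single fragment, but the restricted closure of its left-hand side across the fragments still reaches the right-hand side; the remaining FDs each lie inside some fragment. All dependencies are preserved.

lossless and dependency-preserving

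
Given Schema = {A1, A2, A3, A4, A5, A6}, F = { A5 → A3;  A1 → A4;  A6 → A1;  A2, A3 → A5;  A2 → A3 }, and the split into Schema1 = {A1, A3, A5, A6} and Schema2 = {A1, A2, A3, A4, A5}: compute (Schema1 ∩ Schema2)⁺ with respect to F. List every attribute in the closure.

A1, A3, A4, A5

Schema1 ∩ Schema2 = {A1, A3, A5}.
A1 → A4 applies, adding A4
Closure: {A1, A3, A4, A5}.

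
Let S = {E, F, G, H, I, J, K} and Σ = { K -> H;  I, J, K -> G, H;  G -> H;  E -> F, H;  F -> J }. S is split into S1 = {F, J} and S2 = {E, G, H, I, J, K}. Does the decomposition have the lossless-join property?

Common attributes: S1 ∩ S2 = {J}.
No dependency enlarges {J}, so (J)⁺ = {J}.
The closure contains neither all of S1 = {F, J} nor all of S2 = {E, G, H, I, J, K}, so the common attributes are not a superkey of either fragment. The join is lossy.

No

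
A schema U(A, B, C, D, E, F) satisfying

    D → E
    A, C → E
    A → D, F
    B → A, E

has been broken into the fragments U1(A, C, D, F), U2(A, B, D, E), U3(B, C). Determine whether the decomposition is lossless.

Yes

Chase test. Columns are A, B, C, D, E, F; row i has aⱼ where attribute j ∈ Ui, else bᵢⱼ.
Initial tableau (one row per fragment):
  row 1: a1 b12 a3 a4 b15 a6
  row 2: a1 a2 b23 a4 a5 b26
  row 3: b31 a2 a3 b34 b35 b36
Rows 1 and 2 agree on D; apply D→E and equate their E entries.
Rows 1 and 2 agree on A; apply A→D, F and equate their D, F entries.
Rows 2 and 3 agree on B; apply B→A, E and equate their A, E entries.
Rows 1 and 3 agree on A; apply A→D, F and equate their D, F entries.
Row 3 is now all distinguished symbols — the join is lossless.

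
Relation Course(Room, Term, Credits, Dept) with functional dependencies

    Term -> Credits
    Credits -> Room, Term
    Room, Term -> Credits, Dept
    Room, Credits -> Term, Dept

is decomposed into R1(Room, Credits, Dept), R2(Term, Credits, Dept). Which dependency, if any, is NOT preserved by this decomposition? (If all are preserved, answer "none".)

none

Term → Credits lies within R2.
Credits → Room, Term: restricted closure across fragments reaches Room, Term.
Room, Term → Credits, Dept: restricted closure across fragments reaches Credits, Dept.
Room, Credits → Term, Dept: restricted closure across fragments reaches Term, Dept.
Every dependency is enforceable on the fragments, so the decomposition is dependency-preserving.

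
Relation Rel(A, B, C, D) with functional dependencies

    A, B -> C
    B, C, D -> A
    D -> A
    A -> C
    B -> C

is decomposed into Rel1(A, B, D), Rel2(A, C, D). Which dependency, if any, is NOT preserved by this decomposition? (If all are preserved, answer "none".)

Check B → C: no single fragment contains all of {B, C}, and the restricted closure of {B} across the fragments never reaches {C}.
A, B → C is preserved.
B, C, D → A is preserved.
D → A is preserved.
A → C is preserved.

B -> C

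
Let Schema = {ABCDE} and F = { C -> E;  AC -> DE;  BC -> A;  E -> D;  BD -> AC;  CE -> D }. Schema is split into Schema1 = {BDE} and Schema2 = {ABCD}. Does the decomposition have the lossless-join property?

Yes

Common attributes: Schema1 ∩ Schema2 = {BD}.
Closure of {BD}: BD → AC applies, adding AC; C → E applies, adding E. So (BD)⁺ = {ABCDE}.
This closure contains every attribute of Schema1, so Schema1 ∩ Schema2 → Schema1. The join is lossless.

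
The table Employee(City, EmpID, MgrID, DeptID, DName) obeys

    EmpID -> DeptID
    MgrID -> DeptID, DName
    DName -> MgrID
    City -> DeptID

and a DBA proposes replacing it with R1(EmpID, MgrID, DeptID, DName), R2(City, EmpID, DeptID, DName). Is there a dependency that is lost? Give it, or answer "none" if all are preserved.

none

EmpID → DeptID lies within R1.
MgrID → DeptID, DName lies within R1.
DName → MgrID lies within R1.
City → DeptID lies within R2.
Every dependency is enforceable on the fragments, so the decomposition is dependency-preserving.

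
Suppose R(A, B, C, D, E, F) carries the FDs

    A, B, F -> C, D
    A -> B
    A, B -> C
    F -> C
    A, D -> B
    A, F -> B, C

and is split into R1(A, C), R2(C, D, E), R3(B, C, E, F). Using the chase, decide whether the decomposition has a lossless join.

No

Chase test. Columns are A, B, C, D, E, F; row i has aⱼ where attribute j ∈ Ri, else bᵢⱼ.
Initial tableau (one row per fragment):
  row 1: a1 b12 a3 b14 b15 b16
  row 2: b21 b22 a3 a4 a5 b26
  row 3: b31 a2 a3 b34 a5 a6
No row becomes fully distinguished — the join is lossy.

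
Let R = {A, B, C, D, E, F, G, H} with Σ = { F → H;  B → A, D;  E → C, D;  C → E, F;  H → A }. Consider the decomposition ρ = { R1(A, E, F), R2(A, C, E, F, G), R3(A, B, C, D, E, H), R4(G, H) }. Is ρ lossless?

Chase test. Columns are A, B, C, D, E, F, G, H; row i has aⱼ where attribute j ∈ Ri, else bᵢⱼ.
Initial tableau (one row per fragment):
  row 1: a1 b12 b13 b14 a5 a6 b17 b18
  row 2: a1 b22 a3 b24 a5 a6 a7 b28
  row 3: a1 a2 a3 a4 a5 b36 b37 a8
  row 4: b41 b42 b43 b44 b45 b46 a7 a8
Rows 1 and 2 agree on F; apply F→H and equate their H entries.
Rows 1 and 2 agree on E; apply E→C, D and equate their C, D entries.
Rows 1 and 3 agree on E; apply E→C, D and equate their C, D entries.
Rows 1 and 3 agree on C; apply C→E, F and equate their E, F entries.
Rows 3 and 4 agree on H; apply H→A and equate their A entries.
Rows 1 and 3 agree on F; apply F→H and equate their H entries.
No row becomes fully distinguished — the join is lossy.

No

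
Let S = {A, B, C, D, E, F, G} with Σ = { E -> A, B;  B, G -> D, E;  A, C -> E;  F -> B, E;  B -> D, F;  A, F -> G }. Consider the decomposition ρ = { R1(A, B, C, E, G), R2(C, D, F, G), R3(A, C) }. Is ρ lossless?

No

Chase test. Columns are A, B, C, D, E, F, G; row i has aⱼ where attribute j ∈ Ri, else bᵢⱼ.
Initial tableau (one row per fragment):
  row 1: a1 a2 a3 b14 a5 b16 a7
  row 2: b21 b22 a3 a4 b25 a6 a7
  row 3: a1 b32 a3 b34 b35 b36 b37
Rows 1 and 3 agree on A, C; apply A, C→E and equate their E entries.
Rows 1 and 3 agree on E; apply E→A, B and equate their A, B entries.
Rows 1 and 3 agree on B; apply B→D, F and equate their D, F entries.
Rows 1 and 3 agree on A, F; apply A, F→G and equate their G entries.
No row becomes fully distinguished — the join is lossy.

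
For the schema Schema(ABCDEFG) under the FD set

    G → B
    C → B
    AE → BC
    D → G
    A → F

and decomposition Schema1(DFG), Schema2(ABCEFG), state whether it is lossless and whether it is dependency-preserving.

lossy but dependency-preserving

Lossless test: (FG)⁺ = {BFG}, which is a superkey of neither fragment — lossy.
Dependency preservation: every FD's attributes lie within a single fragment, so each can be enforced locally — preserved.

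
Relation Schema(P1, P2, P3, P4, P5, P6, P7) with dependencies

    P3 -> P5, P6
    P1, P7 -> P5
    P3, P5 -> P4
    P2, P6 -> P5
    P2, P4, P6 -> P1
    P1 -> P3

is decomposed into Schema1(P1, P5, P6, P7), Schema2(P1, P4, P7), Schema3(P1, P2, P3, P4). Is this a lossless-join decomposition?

Chase test. Columns are P1, P2, P3, P4, P5, P6, P7; row i has aⱼ where attribute j ∈ Schemai, else bᵢⱼ.
Initial tableau (one row per fragment):
  row 1: a1 b12 b13 b14 a5 a6 a7
  row 2: a1 b22 b23 a4 b25 b26 a7
  row 3: a1 a2 a3 a4 b35 b36 b37
Rows 1 and 2 agree on P1, P7; apply P1, P7→P5 and equate their P5 entries.
Rows 1 and 2 agree on P1; apply P1→P3 and equate their P3 entries.
Rows 1 and 3 agree on P1; apply P1→P3 and equate their P3 entries.
Rows 1 and 2 agree on P3; apply P3→P5, P6 and equate their P5, P6 entries.
Rows 1 and 3 agree on P3; apply P3→P5, P6 and equate their P5, P6 entries.
Rows 1 and 2 agree on P3, P5; apply P3, P5→P4 and equate their P4 entries.
No row becomes fully distinguished — the join is lossy.

No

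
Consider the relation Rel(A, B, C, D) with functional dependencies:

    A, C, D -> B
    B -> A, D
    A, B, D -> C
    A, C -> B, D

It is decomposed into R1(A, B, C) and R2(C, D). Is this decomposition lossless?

No

Common attributes: R1 ∩ R2 = {C}.
No dependency enlarges {C}, so (C)⁺ = {C}.
The closure contains neither all of R1 = {A, B, C} nor all of R2 = {C, D}, so the common attributes are not a superkey of either fragment. The join is lossy.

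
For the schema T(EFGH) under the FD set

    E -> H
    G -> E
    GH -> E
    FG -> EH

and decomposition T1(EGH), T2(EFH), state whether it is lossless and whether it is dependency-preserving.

lossy but dependency-preserving

Lossless test: (EH)⁺ = {EH}, which is a superkey of neither fragment — lossy.
Dependency preservation: FG → EH is not contained in any single fragment, but the restricted closure of its left-hand side across the fragments still reaches the right-hand side; the remaining FDs each lie inside some fragment. All dependencies are preserved.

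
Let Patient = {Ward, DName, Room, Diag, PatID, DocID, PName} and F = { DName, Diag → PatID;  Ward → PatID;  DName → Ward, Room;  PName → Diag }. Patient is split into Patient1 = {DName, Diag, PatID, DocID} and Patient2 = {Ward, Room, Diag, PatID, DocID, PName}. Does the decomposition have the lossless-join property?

No

Common attributes: Patient1 ∩ Patient2 = {Diag, PatID, DocID}.
No dependency enlarges {Diag, PatID, DocID}, so (Diag, PatID, DocID)⁺ = {Diag, PatID, DocID}.
The closure contains neither all of Patient1 = {DName, Diag, PatID, DocID} nor all of Patient2 = {Ward, Room, Diag, PatID, DocID, PName}, so the common attributes are not a superkey of either fragment. The join is lossy.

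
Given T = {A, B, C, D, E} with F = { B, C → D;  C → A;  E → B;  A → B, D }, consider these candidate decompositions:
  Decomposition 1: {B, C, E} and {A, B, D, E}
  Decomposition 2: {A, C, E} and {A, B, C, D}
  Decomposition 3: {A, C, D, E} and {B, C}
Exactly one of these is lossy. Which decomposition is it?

Decomposition 1: common = {B, E}, closure = {B, E} → lossy.
Decomposition 2: common = {A, C}, closure = {A, B, C, D} → lossless.
Decomposition 3: common = {C}, closure = {A, B, C, D} → lossless.

Decomposition 1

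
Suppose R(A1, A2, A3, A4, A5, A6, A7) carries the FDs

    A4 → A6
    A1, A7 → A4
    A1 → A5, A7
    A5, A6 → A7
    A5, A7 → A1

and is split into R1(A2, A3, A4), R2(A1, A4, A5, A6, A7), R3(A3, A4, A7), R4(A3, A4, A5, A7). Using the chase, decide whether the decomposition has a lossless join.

Chase test. Columns are A1, A2, A3, A4, A5, A6, A7; row i has aⱼ where attribute j ∈ Ri, else bᵢⱼ.
Initial tableau (one row per fragment):
  row 1: b11 a2 a3 a4 b15 b16 b17
  row 2: a1 b22 b23 a4 a5 a6 a7
  row 3: b31 b32 a3 a4 b35 b36 a7
  row 4: b41 b42 a3 a4 a5 b46 a7
Rows 1 and 2 agree on A4; apply A4→A6 and equate their A6 entries.
Rows 1 and 3 agree on A4; apply A4→A6 and equate their A6 entries.
Rows 1 and 4 agree on A4; apply A4→A6 and equate their A6 entries.
Rows 2 and 4 agree on A5, A7; apply A5, A7→A1 and equate their A1 entries.
No row becomes fully distinguished — the join is lossy.

No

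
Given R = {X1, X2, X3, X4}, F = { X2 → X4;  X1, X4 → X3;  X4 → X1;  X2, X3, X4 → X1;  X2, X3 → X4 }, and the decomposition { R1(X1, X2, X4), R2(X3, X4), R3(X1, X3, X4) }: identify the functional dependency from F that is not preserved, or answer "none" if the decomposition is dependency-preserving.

X2 → X4 lies within R1.
X1, X4 → X3 lies within R3.
X4 → X1 lies within R1.
X2, X3, X4 → X1: restricted closure across fragments reaches X1.
X2, X3 → X4: restricted closure across fragments reaches X4.
Every dependency is enforceable on the fragments, so the decomposition is dependency-preserving.

none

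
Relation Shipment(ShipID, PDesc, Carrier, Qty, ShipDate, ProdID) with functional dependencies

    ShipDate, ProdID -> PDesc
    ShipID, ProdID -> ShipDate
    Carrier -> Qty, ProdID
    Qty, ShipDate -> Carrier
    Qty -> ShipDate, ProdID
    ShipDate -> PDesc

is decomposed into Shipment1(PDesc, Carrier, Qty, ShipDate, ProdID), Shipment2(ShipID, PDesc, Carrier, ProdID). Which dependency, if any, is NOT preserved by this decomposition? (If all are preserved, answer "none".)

Check ShipID, ProdID → ShipDate: no single fragment contains all of {ShipID, ShipDate, ProdID}, and the restricted closure of {ShipID, ProdID} across the fragments never reaches {ShipDate}.
ShipDate, ProdID → PDesc is preserved.
Carrier → Qty, ProdID is preserved.
Qty, ShipDate → Carrier is preserved.
Qty → ShipDate, ProdID is preserved.
ShipDate → PDesc is preserved.

ShipID, ProdID -> ShipDate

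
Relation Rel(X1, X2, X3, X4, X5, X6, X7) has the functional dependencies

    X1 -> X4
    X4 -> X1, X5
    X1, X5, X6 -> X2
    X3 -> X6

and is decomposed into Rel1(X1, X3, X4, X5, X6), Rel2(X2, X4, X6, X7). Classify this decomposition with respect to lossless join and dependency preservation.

lossy but dependency-preserving

Lossless test: (X4, X6)⁺ = {X1, X2, X4, X5, X6}, which is a superkey of neither fragment — lossy.
Dependency preservation: X1, X5, X6 → X2 is not contained in any single fragment, but the restricted closure of its left-hand side across the fragments still reaches the right-hand side; the remaining FDs each lie inside some fragment. All dependencies are preserved.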